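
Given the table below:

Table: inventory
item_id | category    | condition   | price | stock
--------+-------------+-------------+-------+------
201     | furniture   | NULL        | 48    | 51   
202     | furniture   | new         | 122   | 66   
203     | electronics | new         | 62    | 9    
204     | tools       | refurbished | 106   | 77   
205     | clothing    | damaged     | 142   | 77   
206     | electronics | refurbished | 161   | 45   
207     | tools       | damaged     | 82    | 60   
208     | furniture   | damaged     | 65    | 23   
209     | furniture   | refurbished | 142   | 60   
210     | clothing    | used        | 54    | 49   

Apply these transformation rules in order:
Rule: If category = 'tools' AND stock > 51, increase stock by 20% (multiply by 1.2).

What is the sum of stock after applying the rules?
544.4

Step 1: Find records where category = 'tools' AND stock > 51
Step 2: 2 records match, summing to 137
Step 3: After multiplier: 137 × 1.2 = 164.4
Step 4: Unaffected records sum: 380
Step 5: Final sum = 164.4 + 380 = 544.4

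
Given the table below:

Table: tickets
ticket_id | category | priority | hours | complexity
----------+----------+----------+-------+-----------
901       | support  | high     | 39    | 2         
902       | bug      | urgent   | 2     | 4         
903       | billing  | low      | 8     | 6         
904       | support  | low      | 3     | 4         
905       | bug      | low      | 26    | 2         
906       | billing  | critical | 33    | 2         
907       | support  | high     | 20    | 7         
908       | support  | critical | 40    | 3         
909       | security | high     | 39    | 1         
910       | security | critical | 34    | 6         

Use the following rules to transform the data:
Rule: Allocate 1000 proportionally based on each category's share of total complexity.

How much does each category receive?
billing: 216.22, bug: 162.16, security: 189.19, support: 432.43

Step 1: Calculate total complexity = 37
Step 2: Calculate each category's proportion:
  billing: 8/37 = 21.62% → 216.22
  bug: 6/37 = 16.22% → 162.16
  security: 7/37 = 18.92% → 189.19
  support: 16/37 = 43.24% → 432.43
Step 3: Verify: sum of allocations ≈ 1000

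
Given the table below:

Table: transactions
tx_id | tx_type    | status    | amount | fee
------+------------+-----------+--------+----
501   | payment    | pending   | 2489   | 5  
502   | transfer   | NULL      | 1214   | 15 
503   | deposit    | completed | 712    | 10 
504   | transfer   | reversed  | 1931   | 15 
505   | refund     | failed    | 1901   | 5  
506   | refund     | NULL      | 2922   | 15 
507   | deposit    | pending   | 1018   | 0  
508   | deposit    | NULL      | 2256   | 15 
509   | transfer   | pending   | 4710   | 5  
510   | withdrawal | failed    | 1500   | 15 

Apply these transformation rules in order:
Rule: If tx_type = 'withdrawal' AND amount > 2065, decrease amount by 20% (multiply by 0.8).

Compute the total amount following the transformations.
20653

Step 1: Find records where tx_type = 'withdrawal' AND amount > 2065
Step 2: 0 records match, summing to 0
Step 3: After multiplier: 0 × 0.8 = 0.0
Step 4: Unaffected records sum: 20653
Step 5: Final sum = 0.0 + 20653 = 20653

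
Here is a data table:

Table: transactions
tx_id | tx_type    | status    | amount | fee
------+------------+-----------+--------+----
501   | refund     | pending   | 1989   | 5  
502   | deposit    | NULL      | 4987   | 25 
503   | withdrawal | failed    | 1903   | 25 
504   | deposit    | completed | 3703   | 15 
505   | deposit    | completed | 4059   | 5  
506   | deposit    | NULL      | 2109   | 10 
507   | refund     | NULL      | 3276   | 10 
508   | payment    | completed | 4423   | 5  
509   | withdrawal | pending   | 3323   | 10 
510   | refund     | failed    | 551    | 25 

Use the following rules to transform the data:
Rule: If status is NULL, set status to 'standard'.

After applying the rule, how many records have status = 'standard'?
3

Step 1: Count records where status IS NULL
Step 2: Found 3 records with NULL status
Step 3: These records will have status set to 'standard'
Step 4: Records already having status = 'standard': 0
Step 5: Answer: 3 + 0 = 3 records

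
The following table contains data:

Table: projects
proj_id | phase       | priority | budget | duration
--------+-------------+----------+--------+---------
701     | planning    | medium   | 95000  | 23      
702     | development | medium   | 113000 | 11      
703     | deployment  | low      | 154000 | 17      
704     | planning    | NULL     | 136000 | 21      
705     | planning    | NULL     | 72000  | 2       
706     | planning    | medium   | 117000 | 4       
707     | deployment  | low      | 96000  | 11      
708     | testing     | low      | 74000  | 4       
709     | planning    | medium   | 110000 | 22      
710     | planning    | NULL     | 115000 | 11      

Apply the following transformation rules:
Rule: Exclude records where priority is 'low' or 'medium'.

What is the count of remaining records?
3

Step 1: Count records to exclude
  - 3 (low) + 4 (medium) = 7 records
Step 2: Total records: 10
Step 3: Remaining = 10 - 7 = 3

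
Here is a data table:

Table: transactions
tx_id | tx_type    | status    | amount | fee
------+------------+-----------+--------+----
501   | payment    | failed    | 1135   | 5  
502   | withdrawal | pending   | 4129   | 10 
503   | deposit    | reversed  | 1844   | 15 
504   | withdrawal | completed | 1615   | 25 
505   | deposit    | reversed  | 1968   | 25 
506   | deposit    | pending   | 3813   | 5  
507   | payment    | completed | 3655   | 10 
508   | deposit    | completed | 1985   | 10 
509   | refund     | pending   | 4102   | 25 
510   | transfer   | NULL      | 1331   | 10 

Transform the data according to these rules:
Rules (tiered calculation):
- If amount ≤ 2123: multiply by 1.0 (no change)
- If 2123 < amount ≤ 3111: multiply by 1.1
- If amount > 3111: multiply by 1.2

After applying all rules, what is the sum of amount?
28716.8

Step 1: Tier 1 (amount ≤ 2123): 6 records, sum = 9878 × 1.0 = 9878.0
Step 2: Tier 2 (2123 < amount ≤ 3111): 0 records, sum = 0 × 1.1 = 0.0
Step 3: Tier 3 (amount > 3111): 4 records, sum = 15699 × 1.2 = 18838.8
Step 4: Final sum = 9878.0 + 0.0 + 18838.8 = 28716.8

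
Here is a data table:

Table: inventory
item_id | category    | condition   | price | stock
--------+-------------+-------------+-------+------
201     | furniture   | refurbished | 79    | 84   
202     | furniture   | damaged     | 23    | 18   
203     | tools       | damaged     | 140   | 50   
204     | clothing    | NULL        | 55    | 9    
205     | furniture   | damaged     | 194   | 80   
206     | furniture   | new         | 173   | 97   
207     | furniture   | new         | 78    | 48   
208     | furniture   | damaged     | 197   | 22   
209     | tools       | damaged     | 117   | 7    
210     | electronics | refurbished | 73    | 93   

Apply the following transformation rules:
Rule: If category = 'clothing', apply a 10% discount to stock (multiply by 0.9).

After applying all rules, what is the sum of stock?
507.1

Step 1: Records with category = 'clothing' have total stock = 9
Step 2: Apply multiplier: 9 × 0.9 = 8.1
Step 3: Other records total: 499
Step 4: Final sum = 8.1 + 499 = 507.1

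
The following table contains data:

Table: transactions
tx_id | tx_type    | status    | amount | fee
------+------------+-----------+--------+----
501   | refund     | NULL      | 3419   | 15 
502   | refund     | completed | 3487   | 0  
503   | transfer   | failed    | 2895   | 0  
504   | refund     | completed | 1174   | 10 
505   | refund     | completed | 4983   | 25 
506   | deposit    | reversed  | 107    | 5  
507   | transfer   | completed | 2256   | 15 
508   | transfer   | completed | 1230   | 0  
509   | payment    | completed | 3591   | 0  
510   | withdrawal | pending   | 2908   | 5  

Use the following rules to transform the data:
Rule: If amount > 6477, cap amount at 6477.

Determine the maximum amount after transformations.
4983

Step 1: Original maximum amount = 4983
Step 2: Check cap of 6477 against maximum
Step 3: No records exceed the cap (max 4983 <= cap 6477), so no capping applies
Step 4: Maximum after transformation = 4983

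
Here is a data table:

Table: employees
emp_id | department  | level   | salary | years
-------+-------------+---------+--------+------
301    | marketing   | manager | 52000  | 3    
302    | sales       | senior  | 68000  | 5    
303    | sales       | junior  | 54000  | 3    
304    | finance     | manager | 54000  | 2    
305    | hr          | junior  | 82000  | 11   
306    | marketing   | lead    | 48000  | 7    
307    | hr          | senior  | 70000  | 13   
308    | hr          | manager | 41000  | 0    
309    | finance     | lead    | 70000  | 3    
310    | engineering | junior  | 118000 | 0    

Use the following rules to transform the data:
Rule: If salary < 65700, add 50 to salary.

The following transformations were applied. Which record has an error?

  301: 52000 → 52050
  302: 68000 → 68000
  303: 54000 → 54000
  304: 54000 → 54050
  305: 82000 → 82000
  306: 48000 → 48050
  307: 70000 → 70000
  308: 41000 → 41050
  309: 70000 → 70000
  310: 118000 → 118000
Record 303 has an error. The correct transformed value should be 54050, not 54000.

Step 1: Check each record against the rule
Step 2: Record 303 has salary = 54000
Step 3: Since 54000 < 65700, the bonus should have been applied
Step 4: Correct value = 54050, but claimed value = 54000
Conclusion: Record 303 has the error.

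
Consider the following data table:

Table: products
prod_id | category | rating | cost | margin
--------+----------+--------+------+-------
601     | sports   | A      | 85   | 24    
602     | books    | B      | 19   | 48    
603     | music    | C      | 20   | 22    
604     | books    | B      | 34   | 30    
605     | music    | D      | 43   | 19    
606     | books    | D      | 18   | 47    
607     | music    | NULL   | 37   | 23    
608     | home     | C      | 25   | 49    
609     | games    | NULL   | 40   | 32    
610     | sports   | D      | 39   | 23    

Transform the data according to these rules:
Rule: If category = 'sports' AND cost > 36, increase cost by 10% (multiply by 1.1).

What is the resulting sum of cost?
372.4

Step 1: Find records where category = 'sports' AND cost > 36
Step 2: 2 records match, summing to 124
Step 3: After multiplier: 124 × 1.1 = 136.4
Step 4: Unaffected records sum: 236
Step 5: Final sum = 136.4 + 236 = 372.4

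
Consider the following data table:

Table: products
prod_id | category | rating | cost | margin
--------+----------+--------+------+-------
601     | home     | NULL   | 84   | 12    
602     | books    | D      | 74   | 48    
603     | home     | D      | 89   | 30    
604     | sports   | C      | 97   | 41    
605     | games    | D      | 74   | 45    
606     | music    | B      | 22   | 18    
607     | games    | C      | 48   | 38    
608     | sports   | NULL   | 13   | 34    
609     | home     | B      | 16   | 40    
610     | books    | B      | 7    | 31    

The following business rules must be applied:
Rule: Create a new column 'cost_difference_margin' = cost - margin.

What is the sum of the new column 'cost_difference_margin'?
187

Step 1: For each record, compute cost - margin
Example calculations:
  84 - 12 = 72
  74 - 48 = 26
  89 - 30 = 59
  ...
Step 2: Sum all derived values
Step 3: Total = 187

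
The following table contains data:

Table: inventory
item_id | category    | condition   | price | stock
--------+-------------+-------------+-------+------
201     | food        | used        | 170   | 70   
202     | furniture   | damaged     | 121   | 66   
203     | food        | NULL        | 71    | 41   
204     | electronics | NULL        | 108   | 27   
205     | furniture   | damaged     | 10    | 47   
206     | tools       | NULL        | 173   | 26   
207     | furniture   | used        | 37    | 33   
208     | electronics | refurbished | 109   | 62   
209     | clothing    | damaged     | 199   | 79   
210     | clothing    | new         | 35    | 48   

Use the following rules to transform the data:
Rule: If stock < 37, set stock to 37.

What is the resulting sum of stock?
524

Step 1: 3 records have stock < 37
Step 2: These records originally summed to 86
Step 3: After setting to minimum: 3 × 37 = 111
Step 4: Unaffected records sum: 413
Step 5: Final sum = 111 + 413 = 524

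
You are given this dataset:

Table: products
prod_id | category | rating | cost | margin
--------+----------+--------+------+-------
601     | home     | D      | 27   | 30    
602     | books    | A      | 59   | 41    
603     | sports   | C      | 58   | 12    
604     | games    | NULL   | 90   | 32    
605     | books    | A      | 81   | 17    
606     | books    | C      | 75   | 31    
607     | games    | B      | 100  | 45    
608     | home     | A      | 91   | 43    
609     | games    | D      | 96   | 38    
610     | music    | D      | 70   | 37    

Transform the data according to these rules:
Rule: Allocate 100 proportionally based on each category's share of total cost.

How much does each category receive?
books: 28.78, games: 38.29, home: 15.8, music: 9.37, sports: 7.76

Step 1: Calculate total cost = 747
Step 2: Calculate each category's proportion:
  books: 215/747 = 28.78% → 28.78
  games: 286/747 = 38.29% → 38.29
  home: 118/747 = 15.80% → 15.8
  music: 70/747 = 9.37% → 9.37
  sports: 58/747 = 7.76% → 7.76
Step 3: Verify: sum of allocations ≈ 100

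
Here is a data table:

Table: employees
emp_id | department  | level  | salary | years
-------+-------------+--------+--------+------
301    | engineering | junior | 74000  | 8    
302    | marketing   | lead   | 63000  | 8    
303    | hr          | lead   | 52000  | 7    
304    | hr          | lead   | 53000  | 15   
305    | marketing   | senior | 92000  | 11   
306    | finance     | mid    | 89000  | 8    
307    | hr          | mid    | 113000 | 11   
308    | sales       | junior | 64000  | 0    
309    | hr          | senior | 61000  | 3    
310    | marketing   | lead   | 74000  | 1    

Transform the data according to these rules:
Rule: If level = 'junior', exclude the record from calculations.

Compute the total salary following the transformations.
597000

Step 1: Identify records where level = 'junior'
Step 2: The excluded records sum to 138000
Step 3: Original total salary = 735000
Step 4: Remaining total = 735000 - 138000 = 597000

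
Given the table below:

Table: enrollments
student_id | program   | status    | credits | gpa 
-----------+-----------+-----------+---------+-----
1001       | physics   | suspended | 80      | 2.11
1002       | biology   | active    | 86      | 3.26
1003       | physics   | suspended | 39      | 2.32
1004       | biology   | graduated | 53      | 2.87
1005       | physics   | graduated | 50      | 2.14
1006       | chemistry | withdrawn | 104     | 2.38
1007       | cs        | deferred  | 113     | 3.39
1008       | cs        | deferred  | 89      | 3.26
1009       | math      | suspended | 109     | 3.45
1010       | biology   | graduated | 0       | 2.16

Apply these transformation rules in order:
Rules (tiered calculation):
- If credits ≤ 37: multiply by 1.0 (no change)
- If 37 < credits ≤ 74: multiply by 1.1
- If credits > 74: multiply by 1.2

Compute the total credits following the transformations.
853.4

Step 1: Tier 1 (credits ≤ 37): 1 records, sum = 0 × 1.0 = 0.0
Step 2: Tier 2 (37 < credits ≤ 74): 3 records, sum = 142 × 1.1 = 156.2
Step 3: Tier 3 (credits > 74): 6 records, sum = 581 × 1.2 = 697.2
Step 4: Final sum = 0.0 + 156.2 + 697.2 = 853.4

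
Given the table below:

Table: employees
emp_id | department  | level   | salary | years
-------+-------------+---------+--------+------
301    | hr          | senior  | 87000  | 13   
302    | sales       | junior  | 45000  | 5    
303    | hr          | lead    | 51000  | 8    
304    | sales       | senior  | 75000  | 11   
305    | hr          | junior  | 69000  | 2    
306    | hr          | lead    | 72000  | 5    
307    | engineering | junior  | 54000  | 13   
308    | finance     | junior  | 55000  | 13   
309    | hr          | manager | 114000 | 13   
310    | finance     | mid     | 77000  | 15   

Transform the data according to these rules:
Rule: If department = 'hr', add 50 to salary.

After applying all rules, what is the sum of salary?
699250

Step 1: Count records where department = 'hr': 5
Step 2: Total bonus added: 5 × 50 = 250
Step 3: Original sum of salary: 699000
Step 4: Final sum = 699000 + 250 = 699250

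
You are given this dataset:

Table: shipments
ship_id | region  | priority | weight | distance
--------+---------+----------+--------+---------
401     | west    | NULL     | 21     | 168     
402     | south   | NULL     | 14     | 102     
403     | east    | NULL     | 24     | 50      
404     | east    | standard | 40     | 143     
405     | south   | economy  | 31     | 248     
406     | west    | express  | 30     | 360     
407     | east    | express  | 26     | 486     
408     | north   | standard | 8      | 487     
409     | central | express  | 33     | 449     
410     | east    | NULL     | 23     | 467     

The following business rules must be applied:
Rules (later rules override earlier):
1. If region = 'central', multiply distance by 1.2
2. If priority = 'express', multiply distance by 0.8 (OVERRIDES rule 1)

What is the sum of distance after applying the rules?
2701.0

Step 1: Rule 2 takes priority for records with priority = 'express'
  - 3 records: 1295 × 0.8 = 1036.0
Step 2: Rule 1 applies to remaining records with region = 'central'
  - 0 records: 0 × 1.2 = 0.0
Step 3: Other records unchanged: 1665
Step 4: Final sum = 1036.0 + 0.0 + 1665 = 2701.0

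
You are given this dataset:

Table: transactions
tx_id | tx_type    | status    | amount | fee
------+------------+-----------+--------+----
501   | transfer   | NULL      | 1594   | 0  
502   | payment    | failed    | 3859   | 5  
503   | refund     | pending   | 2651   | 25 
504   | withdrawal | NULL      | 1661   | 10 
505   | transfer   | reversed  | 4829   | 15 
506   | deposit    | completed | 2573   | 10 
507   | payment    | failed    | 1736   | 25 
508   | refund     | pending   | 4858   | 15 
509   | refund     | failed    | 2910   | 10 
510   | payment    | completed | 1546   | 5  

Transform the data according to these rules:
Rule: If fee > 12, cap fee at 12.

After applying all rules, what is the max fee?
12

Step 1: Original maximum fee = 25
Step 2: Apply cap at 12
Step 3: 4 records had fee > 12 and were capped
Step 4: Maximum after transformation = 12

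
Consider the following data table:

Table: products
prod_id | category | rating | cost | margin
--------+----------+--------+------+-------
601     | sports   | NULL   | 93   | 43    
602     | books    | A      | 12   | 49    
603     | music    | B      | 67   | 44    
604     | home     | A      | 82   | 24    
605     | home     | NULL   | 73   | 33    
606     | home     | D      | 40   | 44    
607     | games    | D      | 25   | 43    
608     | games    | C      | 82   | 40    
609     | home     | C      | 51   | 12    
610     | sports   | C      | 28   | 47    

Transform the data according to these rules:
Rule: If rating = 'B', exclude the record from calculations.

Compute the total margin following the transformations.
335

Step 1: Identify records where rating = 'B'
Step 2: The excluded records sum to 44
Step 3: Original total margin = 379
Step 4: Remaining total = 379 - 44 = 335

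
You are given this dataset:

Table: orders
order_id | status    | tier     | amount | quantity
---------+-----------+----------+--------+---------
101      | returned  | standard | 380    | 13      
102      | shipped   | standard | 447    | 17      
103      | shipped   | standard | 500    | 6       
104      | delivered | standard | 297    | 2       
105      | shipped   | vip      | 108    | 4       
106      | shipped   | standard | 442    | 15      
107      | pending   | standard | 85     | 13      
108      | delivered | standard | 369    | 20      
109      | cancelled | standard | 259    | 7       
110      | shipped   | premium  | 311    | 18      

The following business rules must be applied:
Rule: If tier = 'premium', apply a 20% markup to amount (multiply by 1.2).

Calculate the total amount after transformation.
3260.2

Step 1: Records with tier = 'premium' have total amount = 311
Step 2: Apply multiplier: 311 × 1.2 = 373.2
Step 3: Other records total: 2887
Step 4: Final sum = 373.2 + 2887 = 3260.2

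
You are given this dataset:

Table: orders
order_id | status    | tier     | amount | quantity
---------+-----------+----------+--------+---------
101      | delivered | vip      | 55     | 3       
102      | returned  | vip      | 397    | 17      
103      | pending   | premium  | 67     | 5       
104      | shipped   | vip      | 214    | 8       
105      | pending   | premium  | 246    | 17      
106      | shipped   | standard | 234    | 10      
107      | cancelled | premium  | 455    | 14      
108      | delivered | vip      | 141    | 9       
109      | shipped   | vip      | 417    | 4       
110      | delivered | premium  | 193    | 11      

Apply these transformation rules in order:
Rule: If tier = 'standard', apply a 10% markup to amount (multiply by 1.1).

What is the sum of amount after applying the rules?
2442.4

Step 1: Records with tier = 'standard' have total amount = 234
Step 2: Apply multiplier: 234 × 1.1 = 257.4
Step 3: Other records total: 2185
Step 4: Final sum = 257.4 + 2185 = 2442.4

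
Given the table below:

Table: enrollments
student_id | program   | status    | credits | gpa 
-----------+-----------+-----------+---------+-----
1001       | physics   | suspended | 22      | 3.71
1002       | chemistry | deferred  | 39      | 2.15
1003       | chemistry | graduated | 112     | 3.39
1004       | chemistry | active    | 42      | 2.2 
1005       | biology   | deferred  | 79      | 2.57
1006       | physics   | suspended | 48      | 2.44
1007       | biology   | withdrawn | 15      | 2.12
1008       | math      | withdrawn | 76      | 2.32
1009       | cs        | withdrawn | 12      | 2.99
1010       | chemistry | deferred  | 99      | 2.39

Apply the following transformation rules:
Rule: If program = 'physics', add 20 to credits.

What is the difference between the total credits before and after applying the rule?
40

Step 1: Original sum of credits = 544
Step 2: 2 records have program = 'physics'
Step 3: Each affected record changes by 20
Step 4: Total change = 2 × 20 = 40
Step 5: New sum = 544 + 40 = 584
Step 6: Difference = |584 - 544| = 40
        (Sum increased by 40)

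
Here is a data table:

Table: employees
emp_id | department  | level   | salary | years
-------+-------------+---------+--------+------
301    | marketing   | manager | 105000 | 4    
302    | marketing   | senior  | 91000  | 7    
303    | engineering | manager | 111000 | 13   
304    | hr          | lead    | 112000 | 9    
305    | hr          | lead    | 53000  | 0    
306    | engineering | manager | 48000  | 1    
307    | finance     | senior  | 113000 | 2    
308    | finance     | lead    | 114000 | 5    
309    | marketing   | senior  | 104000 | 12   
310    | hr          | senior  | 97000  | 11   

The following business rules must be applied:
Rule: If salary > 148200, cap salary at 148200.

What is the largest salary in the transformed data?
114000

Step 1: Original maximum salary = 114000
Step 2: Check cap of 148200 against maximum
Step 3: No records exceed the cap (max 114000 <= cap 148200), so no capping applies
Step 4: Maximum after transformation = 114000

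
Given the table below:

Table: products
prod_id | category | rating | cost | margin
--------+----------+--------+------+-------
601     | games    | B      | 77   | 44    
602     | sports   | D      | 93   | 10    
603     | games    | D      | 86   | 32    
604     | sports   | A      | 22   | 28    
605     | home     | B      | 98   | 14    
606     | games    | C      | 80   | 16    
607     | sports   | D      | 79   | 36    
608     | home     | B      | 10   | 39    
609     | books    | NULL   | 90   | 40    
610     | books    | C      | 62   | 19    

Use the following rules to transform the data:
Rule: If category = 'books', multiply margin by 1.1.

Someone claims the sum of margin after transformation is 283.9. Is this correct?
Yes, the result is correct.

Step 1: Calculate the correct sum after transformation
Step 2: Apply multiplier 1.1 to records where category = 'books'
Step 3: Correct result = 283.9
Step 4: Claimed result = 283.9
Step 5: 283.9 = 283.9 ✓
Conclusion: The claimed result is correct.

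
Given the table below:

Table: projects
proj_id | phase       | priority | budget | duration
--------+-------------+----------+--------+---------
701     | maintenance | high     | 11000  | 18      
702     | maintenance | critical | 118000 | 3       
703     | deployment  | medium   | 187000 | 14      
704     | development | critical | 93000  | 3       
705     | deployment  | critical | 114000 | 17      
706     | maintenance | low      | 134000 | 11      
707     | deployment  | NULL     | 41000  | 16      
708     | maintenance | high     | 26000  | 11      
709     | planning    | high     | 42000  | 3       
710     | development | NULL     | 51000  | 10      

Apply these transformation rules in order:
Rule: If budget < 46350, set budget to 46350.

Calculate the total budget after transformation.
882400

Step 1: 4 records have budget < 46350
Step 2: These records originally summed to 120000
Step 3: After setting to minimum: 4 × 46350 = 185400
Step 4: Unaffected records sum: 697000
Step 5: Final sum = 185400 + 697000 = 882400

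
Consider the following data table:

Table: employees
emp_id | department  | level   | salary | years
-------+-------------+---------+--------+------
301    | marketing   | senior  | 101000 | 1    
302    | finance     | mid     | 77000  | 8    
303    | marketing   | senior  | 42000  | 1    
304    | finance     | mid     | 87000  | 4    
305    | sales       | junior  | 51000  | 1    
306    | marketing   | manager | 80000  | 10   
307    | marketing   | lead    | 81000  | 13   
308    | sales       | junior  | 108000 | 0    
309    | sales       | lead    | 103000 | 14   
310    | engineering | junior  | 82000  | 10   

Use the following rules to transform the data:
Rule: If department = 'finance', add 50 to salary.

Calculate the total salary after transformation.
812100

Step 1: Count records where department = 'finance': 2
Step 2: Total bonus added: 2 × 50 = 100
Step 3: Original sum of salary: 812000
Step 4: Final sum = 812000 + 100 = 812100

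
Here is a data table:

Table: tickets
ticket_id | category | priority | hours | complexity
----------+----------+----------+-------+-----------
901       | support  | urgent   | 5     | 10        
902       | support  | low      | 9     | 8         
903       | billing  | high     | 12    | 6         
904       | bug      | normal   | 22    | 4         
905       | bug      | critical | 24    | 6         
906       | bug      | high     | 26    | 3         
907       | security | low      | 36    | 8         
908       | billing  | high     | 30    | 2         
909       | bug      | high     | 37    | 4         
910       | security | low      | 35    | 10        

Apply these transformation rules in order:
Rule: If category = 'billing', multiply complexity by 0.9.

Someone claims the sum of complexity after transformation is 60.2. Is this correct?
Yes, the result is correct.

Step 1: Calculate the correct sum after transformation
Step 2: Apply multiplier 0.9 to records where category = 'billing'
Step 3: Correct result = 60.2
Step 4: Claimed result = 60.2
Step 5: 60.2 = 60.2 ✓
Conclusion: The claimed result is correct.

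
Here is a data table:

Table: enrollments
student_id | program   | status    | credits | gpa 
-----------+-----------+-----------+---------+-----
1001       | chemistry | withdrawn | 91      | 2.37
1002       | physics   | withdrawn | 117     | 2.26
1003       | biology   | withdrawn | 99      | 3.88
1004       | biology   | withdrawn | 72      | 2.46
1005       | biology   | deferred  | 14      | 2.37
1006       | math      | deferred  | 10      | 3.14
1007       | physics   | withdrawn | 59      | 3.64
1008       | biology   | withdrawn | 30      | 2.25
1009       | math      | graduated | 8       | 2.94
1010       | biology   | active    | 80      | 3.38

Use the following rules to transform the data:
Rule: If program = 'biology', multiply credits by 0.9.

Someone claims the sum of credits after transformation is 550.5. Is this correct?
Yes, the result is correct.

Step 1: Calculate the correct sum after transformation
Step 2: Apply multiplier 0.9 to records where program = 'biology'
Step 3: Correct result = 550.5
Step 4: Claimed result = 550.5
Step 5: 550.5 = 550.5 ✓
Conclusion: The claimed result is correct.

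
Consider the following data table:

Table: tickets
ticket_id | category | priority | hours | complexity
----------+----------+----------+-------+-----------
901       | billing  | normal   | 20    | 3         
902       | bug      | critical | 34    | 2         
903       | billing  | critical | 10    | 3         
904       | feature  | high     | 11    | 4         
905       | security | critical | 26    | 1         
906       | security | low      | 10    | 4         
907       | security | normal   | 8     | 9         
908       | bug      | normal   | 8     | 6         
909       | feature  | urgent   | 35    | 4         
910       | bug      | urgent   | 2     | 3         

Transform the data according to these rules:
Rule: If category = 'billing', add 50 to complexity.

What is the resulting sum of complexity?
139

Step 1: Count records where category = 'billing': 2
Step 2: Total bonus added: 2 × 50 = 100
Step 3: Original sum of complexity: 39
Step 4: Final sum = 39 + 100 = 139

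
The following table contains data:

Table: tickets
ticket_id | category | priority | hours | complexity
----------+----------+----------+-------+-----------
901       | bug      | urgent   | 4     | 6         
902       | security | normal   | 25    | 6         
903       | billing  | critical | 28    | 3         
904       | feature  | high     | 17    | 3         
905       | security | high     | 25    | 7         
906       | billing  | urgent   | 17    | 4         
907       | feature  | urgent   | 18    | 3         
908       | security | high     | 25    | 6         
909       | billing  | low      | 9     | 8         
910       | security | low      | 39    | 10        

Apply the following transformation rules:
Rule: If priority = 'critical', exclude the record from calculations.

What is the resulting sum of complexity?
53

Step 1: Identify records where priority = 'critical'
Step 2: The excluded records sum to 3
Step 3: Original total complexity = 56
Step 4: Remaining total = 56 - 3 = 53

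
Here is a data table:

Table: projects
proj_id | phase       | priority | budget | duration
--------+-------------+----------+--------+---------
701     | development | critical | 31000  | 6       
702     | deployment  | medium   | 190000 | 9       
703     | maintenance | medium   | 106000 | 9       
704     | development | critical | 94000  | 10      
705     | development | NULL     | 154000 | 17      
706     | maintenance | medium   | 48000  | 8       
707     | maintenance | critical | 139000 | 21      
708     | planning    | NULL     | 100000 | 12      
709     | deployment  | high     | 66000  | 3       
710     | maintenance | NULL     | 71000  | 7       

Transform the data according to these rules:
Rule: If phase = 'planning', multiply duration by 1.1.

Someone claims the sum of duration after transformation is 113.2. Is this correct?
No, the correct result is 103.2.

Step 1: Calculate the correct sum after transformation
Step 2: Apply multiplier 1.1 to records where phase = 'planning'
Step 3: Correct result = 103.2
Step 4: Claimed result = 113.2
Step 5: 103.2 ≠ 113.2
Conclusion: The claimed result is incorrect. The correct answer is 103.2.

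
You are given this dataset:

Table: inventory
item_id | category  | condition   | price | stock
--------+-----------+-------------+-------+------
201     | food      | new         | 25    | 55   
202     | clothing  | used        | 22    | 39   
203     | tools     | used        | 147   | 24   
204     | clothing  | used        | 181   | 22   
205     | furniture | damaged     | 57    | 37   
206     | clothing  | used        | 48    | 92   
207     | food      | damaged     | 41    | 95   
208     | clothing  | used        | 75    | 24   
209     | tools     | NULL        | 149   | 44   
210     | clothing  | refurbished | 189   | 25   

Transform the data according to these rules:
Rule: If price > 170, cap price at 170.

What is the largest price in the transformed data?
170

Step 1: Original maximum price = 189
Step 2: Apply cap at 170
Step 3: 2 records had price > 170 and were capped
Step 4: Maximum after transformation = 170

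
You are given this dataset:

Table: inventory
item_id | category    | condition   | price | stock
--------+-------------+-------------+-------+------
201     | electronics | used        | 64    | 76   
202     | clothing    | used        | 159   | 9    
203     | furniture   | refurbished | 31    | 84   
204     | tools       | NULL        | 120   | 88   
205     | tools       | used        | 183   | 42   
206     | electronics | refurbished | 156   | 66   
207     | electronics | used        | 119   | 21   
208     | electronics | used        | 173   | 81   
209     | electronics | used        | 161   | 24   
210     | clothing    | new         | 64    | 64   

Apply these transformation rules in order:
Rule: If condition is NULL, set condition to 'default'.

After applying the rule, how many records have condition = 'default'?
1

Step 1: Count records where condition IS NULL
Step 2: Found 1 records with NULL condition
Step 3: These records will have condition set to 'default'
Step 4: Records already having condition = 'default': 0
Step 5: Answer: 1 + 0 = 1 records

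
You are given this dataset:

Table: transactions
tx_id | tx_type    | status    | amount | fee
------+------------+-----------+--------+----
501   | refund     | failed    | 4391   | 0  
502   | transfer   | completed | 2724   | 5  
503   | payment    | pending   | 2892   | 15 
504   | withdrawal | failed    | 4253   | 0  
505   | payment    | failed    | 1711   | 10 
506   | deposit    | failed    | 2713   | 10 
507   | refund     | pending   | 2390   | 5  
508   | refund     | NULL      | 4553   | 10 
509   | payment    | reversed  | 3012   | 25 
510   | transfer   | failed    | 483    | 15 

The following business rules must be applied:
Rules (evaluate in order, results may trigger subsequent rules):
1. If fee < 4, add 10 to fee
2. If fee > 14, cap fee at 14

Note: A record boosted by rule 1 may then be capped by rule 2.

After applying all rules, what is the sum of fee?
102

Step 1: Apply rule 1 to records with fee < 4
  - 2 records get bonus of 10
  - Of these, 0 records then exceed 14 and get capped
Step 2: Apply rule 2 to records with fee > 14
  - 3 records (original) are capped
Step 3: Calculate final sum = 102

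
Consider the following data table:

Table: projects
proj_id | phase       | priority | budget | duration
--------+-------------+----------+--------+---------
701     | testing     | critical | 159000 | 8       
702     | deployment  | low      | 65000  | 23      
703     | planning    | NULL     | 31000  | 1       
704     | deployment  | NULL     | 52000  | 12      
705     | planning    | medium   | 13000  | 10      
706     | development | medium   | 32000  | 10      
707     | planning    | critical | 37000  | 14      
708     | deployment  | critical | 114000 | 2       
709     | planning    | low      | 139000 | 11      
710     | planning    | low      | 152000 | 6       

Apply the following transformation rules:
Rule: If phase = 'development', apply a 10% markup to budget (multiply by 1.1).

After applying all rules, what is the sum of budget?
797200.0

Step 1: Records with phase = 'development' have total budget = 32000
Step 2: Apply multiplier: 32000 × 1.1 = 35200.0
Step 3: Other records total: 762000
Step 4: Final sum = 35200.0 + 762000 = 797200.0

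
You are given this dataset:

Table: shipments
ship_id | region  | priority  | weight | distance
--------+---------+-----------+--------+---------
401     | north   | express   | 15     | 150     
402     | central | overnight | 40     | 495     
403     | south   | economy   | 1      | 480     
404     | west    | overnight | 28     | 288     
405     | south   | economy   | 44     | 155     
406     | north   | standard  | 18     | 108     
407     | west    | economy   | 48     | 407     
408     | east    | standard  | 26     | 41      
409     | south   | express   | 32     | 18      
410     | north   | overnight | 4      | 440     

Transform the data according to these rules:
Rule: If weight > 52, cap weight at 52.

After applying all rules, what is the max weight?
48

Step 1: Original maximum weight = 48
Step 2: Check cap of 52 against maximum
Step 3: No records exceed the cap (max 48 <= cap 52), so no capping applies
Step 4: Maximum after transformation = 48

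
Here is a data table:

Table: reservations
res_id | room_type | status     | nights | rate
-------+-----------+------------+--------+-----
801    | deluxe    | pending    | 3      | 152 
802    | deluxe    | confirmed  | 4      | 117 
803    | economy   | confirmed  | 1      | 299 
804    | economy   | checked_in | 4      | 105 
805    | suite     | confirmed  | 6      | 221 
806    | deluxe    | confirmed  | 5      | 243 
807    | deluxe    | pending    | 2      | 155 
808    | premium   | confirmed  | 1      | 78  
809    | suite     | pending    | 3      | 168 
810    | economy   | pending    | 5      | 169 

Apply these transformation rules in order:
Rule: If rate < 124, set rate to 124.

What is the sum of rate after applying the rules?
1779

Step 1: 3 records have rate < 124
Step 2: These records originally summed to 300
Step 3: After setting to minimum: 3 × 124 = 372
Step 4: Unaffected records sum: 1407
Step 5: Final sum = 372 + 1407 = 1779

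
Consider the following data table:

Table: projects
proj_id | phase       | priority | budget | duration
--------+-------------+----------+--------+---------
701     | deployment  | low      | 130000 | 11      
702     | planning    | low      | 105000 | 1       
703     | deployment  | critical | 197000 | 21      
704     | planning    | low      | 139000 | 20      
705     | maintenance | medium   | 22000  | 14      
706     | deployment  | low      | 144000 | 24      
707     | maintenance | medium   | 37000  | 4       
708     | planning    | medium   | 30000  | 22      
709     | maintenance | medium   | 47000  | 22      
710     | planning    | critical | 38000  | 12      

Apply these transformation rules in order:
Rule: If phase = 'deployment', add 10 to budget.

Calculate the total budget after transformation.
889030

Step 1: Count records where phase = 'deployment': 3
Step 2: Total bonus added: 3 × 10 = 30
Step 3: Original sum of budget: 889000
Step 4: Final sum = 889000 + 30 = 889030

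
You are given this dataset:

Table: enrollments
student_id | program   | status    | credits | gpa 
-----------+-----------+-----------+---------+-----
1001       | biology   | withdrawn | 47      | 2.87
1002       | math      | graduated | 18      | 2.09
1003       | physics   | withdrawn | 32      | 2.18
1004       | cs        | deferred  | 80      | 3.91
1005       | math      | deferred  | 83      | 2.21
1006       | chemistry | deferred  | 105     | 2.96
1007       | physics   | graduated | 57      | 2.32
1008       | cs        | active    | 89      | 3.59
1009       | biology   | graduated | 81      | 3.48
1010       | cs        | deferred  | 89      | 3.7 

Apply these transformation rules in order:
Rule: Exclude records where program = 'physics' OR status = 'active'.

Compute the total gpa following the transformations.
21.22

Step 1: Find records where program = 'physics' OR status = 'active'
Step 2: 3 records match, summing to 8.09
Step 3: Original sum: 29.31
Step 4: Remaining sum = 29.31 - 8.09 = 21.22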